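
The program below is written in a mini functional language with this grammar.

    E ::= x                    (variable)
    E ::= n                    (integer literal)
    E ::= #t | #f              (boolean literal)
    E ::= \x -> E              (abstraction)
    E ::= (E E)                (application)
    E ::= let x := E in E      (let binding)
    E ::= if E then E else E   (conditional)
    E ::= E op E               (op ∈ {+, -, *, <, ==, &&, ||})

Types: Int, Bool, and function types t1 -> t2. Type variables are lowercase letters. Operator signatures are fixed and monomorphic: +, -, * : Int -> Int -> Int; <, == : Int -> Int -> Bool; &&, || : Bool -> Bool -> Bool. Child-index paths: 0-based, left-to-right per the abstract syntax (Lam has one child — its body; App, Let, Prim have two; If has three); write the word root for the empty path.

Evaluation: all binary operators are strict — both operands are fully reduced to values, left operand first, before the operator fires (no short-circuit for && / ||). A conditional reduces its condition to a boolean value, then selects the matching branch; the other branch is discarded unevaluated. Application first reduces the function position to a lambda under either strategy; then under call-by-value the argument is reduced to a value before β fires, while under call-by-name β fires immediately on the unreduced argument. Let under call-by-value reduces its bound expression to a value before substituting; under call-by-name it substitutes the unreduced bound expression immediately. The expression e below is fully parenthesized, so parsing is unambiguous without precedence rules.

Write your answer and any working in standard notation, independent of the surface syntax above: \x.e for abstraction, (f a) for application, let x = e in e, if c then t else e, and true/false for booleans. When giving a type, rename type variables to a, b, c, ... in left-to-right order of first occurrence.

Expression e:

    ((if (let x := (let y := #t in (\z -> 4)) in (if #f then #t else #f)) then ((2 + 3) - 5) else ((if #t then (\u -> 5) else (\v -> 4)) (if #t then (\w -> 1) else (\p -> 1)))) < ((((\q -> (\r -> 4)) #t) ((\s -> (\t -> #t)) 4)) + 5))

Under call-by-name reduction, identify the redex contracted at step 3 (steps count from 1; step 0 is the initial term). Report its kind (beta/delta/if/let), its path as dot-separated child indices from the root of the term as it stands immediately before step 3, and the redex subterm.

Derivation:
step 0: ((if (let x = (let y = true in (\z.4)) in (if false then true else false)) then ((2 + 3) - 5) else ((if true then (\u.5) else (\v.4)) (if true then (\w.1) else (\p.1)))) < ((((\q.(\r.4)) true) ((\s.(\t.true)) 4)) + 5))
step 1: [let@0.0] ((if (if false then true else false) then ((2 + 3) - 5) else ((if true then (\u.5) else (\v.4)) (if true then (\w.1) else (\p.1)))) < ((((\q.(\r.4)) true) ((\s.(\t.true)) 4)) + 5))
step 2: [if@0.0] ((if false then ((2 + 3) - 5) else ((if true then (\u.5) else (\v.4)) (if true then (\w.1) else (\p.1)))) < ((((\q.(\r.4)) true) ((\s.(\t.true)) 4)) + 5))
step 3: [if@0] (((if true then (\u.5) else (\v.4)) (if true then (\w.1) else (\p.1))) < ((((\q.(\r.4)) true) ((\s.(\t.true)) 4)) + 5))

Answer: if at 0 : (if false then ((2 + 3) - 5) else ((if true then (\u.5) else (\v.4)) (if true then (\w.1) else (\p.1))))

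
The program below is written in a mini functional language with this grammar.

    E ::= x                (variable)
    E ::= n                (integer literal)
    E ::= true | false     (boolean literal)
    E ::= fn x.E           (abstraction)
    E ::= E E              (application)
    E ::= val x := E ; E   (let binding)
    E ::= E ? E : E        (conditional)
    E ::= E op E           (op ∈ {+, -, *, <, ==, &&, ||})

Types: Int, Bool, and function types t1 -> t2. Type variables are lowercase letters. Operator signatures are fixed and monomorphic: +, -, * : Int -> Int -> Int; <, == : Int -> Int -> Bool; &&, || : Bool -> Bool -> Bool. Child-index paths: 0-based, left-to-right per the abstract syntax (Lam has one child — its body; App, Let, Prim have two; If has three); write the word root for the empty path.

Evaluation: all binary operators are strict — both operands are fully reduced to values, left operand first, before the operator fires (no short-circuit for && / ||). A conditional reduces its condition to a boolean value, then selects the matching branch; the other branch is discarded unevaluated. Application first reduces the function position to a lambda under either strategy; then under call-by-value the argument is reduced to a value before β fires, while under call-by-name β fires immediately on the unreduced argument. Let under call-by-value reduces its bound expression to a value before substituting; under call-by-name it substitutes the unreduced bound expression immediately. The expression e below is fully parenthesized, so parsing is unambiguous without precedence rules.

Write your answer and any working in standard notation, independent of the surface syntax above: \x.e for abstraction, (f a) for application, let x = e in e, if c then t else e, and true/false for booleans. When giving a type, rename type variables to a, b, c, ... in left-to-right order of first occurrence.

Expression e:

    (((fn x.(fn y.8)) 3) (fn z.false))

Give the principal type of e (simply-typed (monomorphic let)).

Trace:
\y._ : b -> Int
\x._ : a -> b -> Int
  unify a -> b -> Int ~ Int -> c
  unify a ~ Int
  unify b -> Int ~ c
_ _ : b -> Int
\z._ : d -> Bool
  unify b -> Int ~ (d -> Bool) -> e
  unify b ~ d -> Bool
  unify Int ~ e
_ _ : Int

Answer: Int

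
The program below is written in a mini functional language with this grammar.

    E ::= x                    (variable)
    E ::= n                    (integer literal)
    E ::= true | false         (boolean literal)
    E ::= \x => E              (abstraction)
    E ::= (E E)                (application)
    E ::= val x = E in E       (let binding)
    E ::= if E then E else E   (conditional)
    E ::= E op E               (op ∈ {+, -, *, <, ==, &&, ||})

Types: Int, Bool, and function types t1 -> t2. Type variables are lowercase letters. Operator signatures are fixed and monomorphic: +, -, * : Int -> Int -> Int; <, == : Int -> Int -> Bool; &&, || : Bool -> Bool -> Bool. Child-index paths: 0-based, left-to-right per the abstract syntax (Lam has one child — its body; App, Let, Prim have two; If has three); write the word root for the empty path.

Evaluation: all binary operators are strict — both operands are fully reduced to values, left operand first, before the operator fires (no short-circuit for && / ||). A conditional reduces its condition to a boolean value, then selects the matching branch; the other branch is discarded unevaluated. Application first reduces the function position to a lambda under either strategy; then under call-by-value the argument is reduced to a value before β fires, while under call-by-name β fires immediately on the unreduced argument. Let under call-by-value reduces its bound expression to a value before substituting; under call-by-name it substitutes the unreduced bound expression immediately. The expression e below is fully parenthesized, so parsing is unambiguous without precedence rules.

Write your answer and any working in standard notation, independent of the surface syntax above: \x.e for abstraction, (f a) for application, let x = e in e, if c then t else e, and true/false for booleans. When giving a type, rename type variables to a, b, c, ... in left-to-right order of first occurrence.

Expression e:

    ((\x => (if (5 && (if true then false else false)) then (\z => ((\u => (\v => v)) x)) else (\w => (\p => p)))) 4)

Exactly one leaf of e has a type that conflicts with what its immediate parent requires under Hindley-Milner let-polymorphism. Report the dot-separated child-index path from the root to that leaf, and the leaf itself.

Answer: 0.0.0.0 : 5

Working:
  unify Int ~ Bool
  FAIL: mismatch Int ~ Bool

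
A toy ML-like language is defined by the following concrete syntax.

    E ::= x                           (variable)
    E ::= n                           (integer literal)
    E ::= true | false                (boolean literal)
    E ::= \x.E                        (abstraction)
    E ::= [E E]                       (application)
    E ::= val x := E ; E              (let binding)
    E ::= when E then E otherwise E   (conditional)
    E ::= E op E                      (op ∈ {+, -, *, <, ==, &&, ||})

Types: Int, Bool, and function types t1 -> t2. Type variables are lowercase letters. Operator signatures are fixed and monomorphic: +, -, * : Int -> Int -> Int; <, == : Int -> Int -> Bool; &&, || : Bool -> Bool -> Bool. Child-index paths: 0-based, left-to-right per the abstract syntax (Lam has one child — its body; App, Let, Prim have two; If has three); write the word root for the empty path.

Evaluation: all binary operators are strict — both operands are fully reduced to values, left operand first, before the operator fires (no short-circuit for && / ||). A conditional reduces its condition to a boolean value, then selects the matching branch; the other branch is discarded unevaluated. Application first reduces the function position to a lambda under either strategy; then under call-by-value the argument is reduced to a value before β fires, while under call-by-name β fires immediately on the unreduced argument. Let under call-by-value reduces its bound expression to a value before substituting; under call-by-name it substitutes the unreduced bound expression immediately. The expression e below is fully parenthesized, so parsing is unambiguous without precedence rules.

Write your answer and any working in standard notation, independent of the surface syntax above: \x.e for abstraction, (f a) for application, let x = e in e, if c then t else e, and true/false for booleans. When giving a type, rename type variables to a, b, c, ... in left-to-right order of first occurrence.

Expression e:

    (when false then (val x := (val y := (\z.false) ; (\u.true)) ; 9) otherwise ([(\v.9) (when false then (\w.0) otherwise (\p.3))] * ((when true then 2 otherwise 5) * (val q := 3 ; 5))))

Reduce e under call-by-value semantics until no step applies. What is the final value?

Working:
step 0: (if false then (let x = (let y = (\z.false) in (\u.true)) in 9) else (((\v.9) (if false then (\w.0) else (\p.3))) * ((if true then 2 else 5) * (let q = 3 in 5))))
step 1: [if@root] (((\v.9) (if false then (\w.0) else (\p.3))) * ((if true then 2 else 5) * (let q = 3 in 5)))
step 2: [if@0.1] (((\v.9) (\p.3)) * ((if true then 2 else 5) * (let q = 3 in 5)))
step 3: [beta@0] (9 * ((if true then 2 else 5) * (let q = 3 in 5)))
step 4: [if@1.0] (9 * (2 * (let q = 3 in 5)))
step 5: [let@1.1] (9 * (2 * 5))
step 6: [delta@1] (9 * 10)
step 7: [delta@root] 90

Answer: 90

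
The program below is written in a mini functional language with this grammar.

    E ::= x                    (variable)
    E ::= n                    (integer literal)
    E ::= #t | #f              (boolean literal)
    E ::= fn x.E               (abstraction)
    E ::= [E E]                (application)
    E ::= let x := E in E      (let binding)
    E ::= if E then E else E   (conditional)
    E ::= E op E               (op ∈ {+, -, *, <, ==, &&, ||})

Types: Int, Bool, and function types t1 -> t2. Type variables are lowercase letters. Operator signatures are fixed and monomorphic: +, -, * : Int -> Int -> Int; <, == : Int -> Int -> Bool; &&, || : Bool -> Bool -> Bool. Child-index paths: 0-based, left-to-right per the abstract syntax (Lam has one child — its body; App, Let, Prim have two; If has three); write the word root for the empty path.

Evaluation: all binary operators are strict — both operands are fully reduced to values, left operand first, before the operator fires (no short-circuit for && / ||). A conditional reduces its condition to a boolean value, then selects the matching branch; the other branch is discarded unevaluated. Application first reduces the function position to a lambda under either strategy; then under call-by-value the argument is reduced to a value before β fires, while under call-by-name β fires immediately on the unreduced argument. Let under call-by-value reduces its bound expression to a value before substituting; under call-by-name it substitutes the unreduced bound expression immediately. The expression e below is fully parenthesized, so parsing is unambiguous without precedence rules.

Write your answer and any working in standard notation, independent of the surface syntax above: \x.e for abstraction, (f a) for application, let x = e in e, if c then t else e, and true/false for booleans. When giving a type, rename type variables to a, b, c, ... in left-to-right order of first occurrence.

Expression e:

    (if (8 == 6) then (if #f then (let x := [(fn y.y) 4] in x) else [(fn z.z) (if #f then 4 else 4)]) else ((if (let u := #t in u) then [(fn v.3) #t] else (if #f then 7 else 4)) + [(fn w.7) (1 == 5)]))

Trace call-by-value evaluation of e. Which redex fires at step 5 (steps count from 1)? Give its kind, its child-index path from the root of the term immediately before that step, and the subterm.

Trace:
step 0: (if (8 == 6) then (if false then (let x = ((\y.y) 4) in x) else ((\z.z) (if false then 4 else 4))) else ((if (let u = true in u) then ((\v.3) true) else (if false then 7 else 4)) + ((\w.7) (1 == 5))))
step 1: [delta@0] (if false then (if false then (let x = ((\y.y) 4) in x) else ((\z.z) (if false then 4 else 4))) else ((if (let u = true in u) then ((\v.3) true) else (if false then 7 else 4)) + ((\w.7) (1 == 5))))
step 2: [if@root] ((if (let u = true in u) then ((\v.3) true) else (if false then 7 else 4)) + ((\w.7) (1 == 5)))
step 3: [let@0.0] ((if true then ((\v.3) true) else (if false then 7 else 4)) + ((\w.7) (1 == 5)))
step 4: [if@0] (((\v.3) true) + ((\w.7) (1 == 5)))
step 5: [beta@0] (3 + ((\w.7) (1 == 5)))

Answer: beta at 0 : ((\v.3) true)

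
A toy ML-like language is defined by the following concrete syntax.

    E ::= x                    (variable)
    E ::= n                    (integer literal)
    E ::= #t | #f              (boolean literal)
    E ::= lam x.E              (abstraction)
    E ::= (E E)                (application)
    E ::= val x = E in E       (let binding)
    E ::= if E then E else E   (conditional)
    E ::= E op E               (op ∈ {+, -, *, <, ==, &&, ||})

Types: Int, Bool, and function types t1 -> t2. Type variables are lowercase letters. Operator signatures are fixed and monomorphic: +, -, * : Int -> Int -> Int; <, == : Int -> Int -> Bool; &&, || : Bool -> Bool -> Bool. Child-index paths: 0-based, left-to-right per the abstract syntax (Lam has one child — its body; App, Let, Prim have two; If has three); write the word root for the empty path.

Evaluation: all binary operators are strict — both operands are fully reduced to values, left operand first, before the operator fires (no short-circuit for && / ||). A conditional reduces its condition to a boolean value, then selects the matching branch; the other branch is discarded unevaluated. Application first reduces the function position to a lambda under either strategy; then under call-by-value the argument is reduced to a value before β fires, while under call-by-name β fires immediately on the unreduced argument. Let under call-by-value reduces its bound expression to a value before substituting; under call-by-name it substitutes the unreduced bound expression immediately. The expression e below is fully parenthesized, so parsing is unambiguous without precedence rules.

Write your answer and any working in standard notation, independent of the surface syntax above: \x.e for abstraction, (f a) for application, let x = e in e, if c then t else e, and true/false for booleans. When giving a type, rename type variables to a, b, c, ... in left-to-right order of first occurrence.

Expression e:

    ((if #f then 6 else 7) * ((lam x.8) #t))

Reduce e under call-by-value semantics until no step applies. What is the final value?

Trace:
step 0: ((if false then 6 else 7) * ((\x.8) true))
step 1: [if@0] (7 * ((\x.8) true))
step 2: [beta@1] (7 * 8)
step 3: [delta@root] 56

Answer: 56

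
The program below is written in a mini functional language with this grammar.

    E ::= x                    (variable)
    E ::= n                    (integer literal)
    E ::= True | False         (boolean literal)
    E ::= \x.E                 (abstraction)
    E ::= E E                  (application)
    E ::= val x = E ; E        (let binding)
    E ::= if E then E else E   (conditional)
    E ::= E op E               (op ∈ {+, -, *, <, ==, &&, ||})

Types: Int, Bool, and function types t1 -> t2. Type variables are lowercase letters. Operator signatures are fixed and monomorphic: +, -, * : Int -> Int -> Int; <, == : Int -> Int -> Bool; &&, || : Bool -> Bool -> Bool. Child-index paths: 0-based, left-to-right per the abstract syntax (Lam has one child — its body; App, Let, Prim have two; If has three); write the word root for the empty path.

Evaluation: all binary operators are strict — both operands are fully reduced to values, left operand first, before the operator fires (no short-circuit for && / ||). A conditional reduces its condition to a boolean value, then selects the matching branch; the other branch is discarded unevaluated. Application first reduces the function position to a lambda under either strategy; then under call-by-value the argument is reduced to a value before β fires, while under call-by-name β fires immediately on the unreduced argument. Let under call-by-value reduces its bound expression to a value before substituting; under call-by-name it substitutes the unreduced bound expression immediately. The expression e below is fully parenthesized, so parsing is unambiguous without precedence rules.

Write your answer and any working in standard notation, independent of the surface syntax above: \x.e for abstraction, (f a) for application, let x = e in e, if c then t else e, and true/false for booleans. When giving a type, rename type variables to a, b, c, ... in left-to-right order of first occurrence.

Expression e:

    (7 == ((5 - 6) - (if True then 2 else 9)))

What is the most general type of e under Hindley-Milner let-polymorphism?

Derivation:
  unify Int ~ Int
  unify Int ~ Int
  unify Int ~ Int
  unify Int ~ Int
  unify Bool ~ Bool
  unify Int ~ Int
  unify Int ~ Int
  unify Int ~ Int

Answer: Bool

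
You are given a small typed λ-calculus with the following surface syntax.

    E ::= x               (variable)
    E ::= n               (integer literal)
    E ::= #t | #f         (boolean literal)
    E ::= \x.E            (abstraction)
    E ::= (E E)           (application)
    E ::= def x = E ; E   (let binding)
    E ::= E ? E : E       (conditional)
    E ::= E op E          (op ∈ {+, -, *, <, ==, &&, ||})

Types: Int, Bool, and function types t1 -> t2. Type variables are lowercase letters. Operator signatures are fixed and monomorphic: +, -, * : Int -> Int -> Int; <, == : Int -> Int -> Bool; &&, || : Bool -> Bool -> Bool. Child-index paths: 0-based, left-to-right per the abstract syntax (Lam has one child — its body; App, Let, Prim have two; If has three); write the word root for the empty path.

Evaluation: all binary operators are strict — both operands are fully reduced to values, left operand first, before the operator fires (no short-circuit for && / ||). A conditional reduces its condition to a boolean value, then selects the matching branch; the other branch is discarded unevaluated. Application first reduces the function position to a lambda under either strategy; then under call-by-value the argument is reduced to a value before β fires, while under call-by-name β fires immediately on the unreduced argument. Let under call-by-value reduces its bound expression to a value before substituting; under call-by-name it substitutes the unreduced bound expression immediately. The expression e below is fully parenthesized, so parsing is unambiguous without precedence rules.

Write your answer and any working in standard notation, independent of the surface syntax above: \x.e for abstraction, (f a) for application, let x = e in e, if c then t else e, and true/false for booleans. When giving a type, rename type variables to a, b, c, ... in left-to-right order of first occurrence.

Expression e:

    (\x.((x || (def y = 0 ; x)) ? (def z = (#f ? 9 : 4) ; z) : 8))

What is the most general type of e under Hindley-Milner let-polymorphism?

Working:
x : a
  unify a ~ Bool
let y : Int
x : Bool
  unify Bool ~ Bool
  unify Bool ~ Bool
  unify Bool ~ Bool
  unify Int ~ Int
let z : Int
z : Int
  unify Int ~ Int
\x._ : Bool -> Int

Answer: Bool -> Int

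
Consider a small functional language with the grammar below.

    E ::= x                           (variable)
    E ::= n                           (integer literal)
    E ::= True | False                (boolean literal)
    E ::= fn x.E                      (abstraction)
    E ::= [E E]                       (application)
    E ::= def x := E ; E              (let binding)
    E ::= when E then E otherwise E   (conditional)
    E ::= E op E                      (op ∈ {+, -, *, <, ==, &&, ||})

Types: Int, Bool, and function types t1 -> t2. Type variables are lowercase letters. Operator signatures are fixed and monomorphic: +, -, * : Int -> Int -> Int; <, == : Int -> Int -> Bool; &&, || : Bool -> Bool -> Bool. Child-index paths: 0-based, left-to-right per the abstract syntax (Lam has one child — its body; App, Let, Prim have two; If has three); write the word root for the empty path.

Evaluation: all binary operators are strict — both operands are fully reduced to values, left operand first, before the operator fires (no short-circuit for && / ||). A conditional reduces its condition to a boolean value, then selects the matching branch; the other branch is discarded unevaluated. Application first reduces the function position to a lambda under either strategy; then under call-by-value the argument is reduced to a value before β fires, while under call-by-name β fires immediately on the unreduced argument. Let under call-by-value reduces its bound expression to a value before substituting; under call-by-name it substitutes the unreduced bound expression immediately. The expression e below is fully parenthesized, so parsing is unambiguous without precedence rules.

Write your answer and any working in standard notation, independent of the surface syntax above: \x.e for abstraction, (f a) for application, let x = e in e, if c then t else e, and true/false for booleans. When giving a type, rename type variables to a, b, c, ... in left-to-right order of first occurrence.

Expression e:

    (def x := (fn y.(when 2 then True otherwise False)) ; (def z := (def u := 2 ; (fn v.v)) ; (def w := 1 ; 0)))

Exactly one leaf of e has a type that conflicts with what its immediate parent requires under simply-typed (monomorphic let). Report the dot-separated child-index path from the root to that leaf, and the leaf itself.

Answer: 0.0.0 : 2

Trace:
  unify Int ~ Bool
  FAIL: mismatch Int ~ Bool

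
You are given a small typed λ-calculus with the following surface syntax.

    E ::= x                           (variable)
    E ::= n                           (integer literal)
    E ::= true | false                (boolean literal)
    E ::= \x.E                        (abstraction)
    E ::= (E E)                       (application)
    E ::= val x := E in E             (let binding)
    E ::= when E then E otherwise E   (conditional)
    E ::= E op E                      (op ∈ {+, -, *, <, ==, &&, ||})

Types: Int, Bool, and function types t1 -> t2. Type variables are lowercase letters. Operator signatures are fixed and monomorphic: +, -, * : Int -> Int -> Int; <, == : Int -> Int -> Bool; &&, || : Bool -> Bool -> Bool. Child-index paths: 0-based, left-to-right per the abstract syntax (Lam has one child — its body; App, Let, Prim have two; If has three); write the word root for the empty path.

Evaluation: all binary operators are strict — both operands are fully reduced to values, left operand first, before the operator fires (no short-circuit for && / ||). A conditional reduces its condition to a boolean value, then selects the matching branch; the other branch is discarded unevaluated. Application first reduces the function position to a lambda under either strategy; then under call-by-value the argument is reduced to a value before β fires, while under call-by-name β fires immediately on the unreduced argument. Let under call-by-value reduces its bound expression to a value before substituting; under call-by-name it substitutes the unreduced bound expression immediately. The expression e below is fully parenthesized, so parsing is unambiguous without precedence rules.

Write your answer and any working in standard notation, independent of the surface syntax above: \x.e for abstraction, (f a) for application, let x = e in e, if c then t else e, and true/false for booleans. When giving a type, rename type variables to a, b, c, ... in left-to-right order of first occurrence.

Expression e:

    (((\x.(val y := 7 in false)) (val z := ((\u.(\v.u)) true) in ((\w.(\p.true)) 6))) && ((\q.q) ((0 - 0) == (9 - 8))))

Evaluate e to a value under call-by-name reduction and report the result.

Answer: false

Working:
step 0: (((\x.(let y = 7 in false)) (let z = ((\u.(\v.u)) true) in ((\w.(\p.true)) 6))) && ((\q.q) ((0 - 0) == (9 - 8))))
step 1: [beta@0] ((let y = 7 in false) && ((\q.q) ((0 - 0) == (9 - 8))))
step 2: [let@0] (false && ((\q.q) ((0 - 0) == (9 - 8))))
step 3: [beta@1] (false && ((0 - 0) == (9 - 8)))
step 4: [delta@1.0] (false && (0 == (9 - 8)))
step 5: [delta@1.1] (false && (0 == 1))
step 6: [delta@1] (false && false)
step 7: [delta@root] false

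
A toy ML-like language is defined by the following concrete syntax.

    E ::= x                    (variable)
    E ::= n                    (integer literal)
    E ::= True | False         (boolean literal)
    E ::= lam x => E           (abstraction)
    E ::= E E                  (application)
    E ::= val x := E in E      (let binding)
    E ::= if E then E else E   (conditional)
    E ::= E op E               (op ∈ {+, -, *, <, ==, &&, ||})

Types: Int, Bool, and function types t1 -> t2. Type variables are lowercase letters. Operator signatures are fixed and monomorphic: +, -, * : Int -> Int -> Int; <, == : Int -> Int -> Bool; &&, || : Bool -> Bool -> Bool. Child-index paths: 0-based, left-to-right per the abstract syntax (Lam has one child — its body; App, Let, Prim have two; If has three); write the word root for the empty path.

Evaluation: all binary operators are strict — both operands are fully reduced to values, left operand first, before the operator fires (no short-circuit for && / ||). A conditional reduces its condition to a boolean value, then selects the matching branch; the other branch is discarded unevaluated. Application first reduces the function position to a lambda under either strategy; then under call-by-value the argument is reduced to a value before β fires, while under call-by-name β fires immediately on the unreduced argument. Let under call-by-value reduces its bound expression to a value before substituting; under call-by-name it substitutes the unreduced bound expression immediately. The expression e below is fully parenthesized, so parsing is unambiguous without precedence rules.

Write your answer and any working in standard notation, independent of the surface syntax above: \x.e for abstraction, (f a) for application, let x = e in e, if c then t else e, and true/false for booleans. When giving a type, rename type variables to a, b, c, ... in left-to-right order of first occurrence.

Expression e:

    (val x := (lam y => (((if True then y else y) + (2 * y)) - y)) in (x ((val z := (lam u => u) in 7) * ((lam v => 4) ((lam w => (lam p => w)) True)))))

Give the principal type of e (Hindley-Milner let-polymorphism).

Answer: Int

Trace:
  unify Bool ~ Bool
y : a
y : a
  unify a ~ a
  unify a ~ Int
  unify Int ~ Int
y : Int
  unify Int ~ Int
  unify Int ~ Int
  unify Int ~ Int
y : Int
  unify Int ~ Int
\y._ : Int -> Int
let x : Int -> Int
x : Int -> Int
u : b
\u._ : b -> b
let z : forall. b -> b
  unify Int ~ Int
\v._ : c -> Int
w : d
\p._ : e -> d
\w._ : d -> e -> d
  unify d -> e -> d ~ Bool -> f
  unify d ~ Bool
  unify e -> Bool ~ f
_ _ : e -> Bool
  unify c -> Int ~ (e -> Bool) -> g
  unify c ~ e -> Bool
  unify Int ~ g
_ _ : Int
  unify Int ~ Int
  unify Int -> Int ~ Int -> h
  unify Int ~ Int
  unify Int ~ h
_ _ : Int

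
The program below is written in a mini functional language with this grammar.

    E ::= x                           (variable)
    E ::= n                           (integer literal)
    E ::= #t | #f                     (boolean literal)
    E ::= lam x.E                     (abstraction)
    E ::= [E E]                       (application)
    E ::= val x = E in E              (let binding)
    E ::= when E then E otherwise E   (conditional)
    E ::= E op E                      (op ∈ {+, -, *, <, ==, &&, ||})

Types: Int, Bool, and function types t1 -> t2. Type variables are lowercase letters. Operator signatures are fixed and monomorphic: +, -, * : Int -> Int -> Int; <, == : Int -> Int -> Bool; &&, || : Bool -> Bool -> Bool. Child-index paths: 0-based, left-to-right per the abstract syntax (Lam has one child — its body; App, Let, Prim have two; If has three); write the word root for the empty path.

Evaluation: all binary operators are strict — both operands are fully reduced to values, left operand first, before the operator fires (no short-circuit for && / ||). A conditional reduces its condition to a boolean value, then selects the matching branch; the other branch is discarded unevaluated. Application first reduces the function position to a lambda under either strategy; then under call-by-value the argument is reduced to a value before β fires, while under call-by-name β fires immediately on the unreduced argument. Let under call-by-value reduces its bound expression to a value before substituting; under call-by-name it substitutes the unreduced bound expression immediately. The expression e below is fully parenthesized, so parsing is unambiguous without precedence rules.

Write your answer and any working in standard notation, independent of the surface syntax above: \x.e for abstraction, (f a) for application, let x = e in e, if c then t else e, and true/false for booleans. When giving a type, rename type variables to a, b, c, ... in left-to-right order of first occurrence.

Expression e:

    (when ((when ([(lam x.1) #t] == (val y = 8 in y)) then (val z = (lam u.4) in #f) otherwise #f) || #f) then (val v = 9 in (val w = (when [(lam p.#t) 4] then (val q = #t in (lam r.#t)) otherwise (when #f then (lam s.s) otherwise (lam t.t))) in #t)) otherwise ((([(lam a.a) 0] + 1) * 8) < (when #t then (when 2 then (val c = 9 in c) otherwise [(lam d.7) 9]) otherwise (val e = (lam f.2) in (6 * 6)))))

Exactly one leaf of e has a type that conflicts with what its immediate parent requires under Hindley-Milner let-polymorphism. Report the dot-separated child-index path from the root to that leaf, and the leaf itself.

Working:
\x._ : a -> Int
  unify a -> Int ~ Bool -> b
  unify a ~ Bool
  unify Int ~ b
_ _ : Int
  unify Int ~ Int
let y : Int
y : Int
  unify Int ~ Int
  unify Bool ~ Bool
\u._ : c -> Int
let z : forall. c -> Int
  unify Bool ~ Bool
  unify Bool ~ Bool
  unify Bool ~ Bool
  unify Bool ~ Bool
let v : Int
\p._ : d -> Bool
  unify d -> Bool ~ Int -> e
  unify d ~ Int
  unify Bool ~ e
_ _ : Bool
  unify Bool ~ Bool
let q : Bool
\r._ : f -> Bool
  unify Bool ~ Bool
s : g
\s._ : g -> g
t : h
\t._ : h -> h
  unify g -> g ~ h -> h
  unify g ~ h
  unify h ~ h
  unify f -> Bool ~ h -> h
  unify f ~ h
  unify Bool ~ h
let w : Bool -> Bool
a : i
\a._ : i -> i
  unify i -> i ~ Int -> j
  unify i ~ Int
  unify Int ~ j
_ _ : Int
  unify Int ~ Int
  unify Int ~ Int
  unify Int ~ Int
  unify Int ~ Int
  unify Int ~ Int
  unify Bool ~ Bool
  unify Int ~ Bool
  FAIL: mismatch Int ~ Bool

Answer: 2.1.1.0 : 2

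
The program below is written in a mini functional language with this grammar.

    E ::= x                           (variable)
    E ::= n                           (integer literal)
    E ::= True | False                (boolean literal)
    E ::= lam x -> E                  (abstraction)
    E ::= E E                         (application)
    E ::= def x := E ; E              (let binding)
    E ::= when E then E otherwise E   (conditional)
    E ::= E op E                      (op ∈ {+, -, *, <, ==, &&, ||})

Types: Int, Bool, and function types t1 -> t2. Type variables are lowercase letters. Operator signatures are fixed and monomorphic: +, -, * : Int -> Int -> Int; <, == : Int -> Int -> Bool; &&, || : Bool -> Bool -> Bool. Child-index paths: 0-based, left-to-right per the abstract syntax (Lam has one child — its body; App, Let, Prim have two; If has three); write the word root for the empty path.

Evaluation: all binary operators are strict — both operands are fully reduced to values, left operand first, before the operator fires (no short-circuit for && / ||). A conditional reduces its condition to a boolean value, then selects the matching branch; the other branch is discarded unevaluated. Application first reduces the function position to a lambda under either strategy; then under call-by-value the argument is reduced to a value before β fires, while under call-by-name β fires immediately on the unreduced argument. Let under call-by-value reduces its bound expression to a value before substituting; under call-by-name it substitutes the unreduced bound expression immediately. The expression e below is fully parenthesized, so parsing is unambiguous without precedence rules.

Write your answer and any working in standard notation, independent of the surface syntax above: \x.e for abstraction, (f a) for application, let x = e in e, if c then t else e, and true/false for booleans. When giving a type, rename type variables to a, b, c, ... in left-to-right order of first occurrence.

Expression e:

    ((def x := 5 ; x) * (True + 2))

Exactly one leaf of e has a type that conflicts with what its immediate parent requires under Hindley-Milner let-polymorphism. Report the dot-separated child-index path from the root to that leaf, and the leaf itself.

Working:
let x : Int
x : Int
  unify Int ~ Int
  unify Bool ~ Int
  FAIL: mismatch Bool ~ Int

Answer: 1.0 : true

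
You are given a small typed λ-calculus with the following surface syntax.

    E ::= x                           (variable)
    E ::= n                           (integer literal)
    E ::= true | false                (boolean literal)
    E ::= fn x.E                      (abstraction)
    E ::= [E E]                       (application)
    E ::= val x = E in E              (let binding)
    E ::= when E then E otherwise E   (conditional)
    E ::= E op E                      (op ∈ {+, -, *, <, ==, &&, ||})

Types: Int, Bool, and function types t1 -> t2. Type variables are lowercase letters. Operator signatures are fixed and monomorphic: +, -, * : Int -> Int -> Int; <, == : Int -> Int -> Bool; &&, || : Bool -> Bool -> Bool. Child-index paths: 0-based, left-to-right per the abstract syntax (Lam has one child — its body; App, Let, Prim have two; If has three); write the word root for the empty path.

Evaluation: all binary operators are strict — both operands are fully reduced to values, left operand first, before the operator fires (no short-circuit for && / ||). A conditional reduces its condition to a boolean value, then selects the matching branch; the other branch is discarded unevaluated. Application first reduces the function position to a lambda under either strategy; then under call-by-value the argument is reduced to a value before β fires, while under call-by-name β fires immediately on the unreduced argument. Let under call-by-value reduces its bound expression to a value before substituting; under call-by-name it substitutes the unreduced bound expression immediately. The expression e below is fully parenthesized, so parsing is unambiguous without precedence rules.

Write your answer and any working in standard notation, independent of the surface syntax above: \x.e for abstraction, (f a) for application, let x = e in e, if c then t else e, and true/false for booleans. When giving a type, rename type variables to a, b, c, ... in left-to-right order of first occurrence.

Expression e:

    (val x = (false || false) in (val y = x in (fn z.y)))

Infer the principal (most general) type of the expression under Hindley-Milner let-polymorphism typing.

Answer: a -> Bool

Trace:
  unify Bool ~ Bool
  unify Bool ~ Bool
let x : Bool
x : Bool
let y : Bool
y : Bool
\z._ : a -> Bool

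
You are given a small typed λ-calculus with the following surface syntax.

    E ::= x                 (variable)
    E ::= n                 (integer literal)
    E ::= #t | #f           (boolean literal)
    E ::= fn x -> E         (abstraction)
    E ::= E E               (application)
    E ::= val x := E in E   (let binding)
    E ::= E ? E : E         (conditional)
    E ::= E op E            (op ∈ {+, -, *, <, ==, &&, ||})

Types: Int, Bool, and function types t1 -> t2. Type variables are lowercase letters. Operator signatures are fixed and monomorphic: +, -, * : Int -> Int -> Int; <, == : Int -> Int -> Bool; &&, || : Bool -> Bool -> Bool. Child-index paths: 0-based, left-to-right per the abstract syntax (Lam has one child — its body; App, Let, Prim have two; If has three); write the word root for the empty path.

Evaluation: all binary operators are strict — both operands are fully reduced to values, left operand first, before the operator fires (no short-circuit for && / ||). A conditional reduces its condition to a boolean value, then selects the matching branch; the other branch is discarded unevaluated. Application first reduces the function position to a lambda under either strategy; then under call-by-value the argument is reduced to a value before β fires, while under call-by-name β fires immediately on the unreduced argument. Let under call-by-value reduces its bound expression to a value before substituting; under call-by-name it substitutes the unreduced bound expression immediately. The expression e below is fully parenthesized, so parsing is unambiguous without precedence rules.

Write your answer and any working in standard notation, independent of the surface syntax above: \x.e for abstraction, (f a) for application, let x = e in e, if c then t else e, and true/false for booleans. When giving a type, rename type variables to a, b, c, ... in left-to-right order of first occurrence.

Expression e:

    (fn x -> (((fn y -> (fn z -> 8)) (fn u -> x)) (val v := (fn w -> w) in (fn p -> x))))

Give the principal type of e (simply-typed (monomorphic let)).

Answer: a -> Int

Working:
\z._ : c -> Int
\y._ : b -> c -> Int
x : a
\u._ : d -> a
  unify b -> c -> Int ~ (d -> a) -> e
  unify b ~ d -> a
  unify c -> Int ~ e
_ _ : c -> Int
w : f
\w._ : f -> f
let v : f -> f
x : a
\p._ : g -> a
  unify c -> Int ~ (g -> a) -> h
  unify c ~ g -> a
  unify Int ~ h
_ _ : Int
\x._ : a -> Int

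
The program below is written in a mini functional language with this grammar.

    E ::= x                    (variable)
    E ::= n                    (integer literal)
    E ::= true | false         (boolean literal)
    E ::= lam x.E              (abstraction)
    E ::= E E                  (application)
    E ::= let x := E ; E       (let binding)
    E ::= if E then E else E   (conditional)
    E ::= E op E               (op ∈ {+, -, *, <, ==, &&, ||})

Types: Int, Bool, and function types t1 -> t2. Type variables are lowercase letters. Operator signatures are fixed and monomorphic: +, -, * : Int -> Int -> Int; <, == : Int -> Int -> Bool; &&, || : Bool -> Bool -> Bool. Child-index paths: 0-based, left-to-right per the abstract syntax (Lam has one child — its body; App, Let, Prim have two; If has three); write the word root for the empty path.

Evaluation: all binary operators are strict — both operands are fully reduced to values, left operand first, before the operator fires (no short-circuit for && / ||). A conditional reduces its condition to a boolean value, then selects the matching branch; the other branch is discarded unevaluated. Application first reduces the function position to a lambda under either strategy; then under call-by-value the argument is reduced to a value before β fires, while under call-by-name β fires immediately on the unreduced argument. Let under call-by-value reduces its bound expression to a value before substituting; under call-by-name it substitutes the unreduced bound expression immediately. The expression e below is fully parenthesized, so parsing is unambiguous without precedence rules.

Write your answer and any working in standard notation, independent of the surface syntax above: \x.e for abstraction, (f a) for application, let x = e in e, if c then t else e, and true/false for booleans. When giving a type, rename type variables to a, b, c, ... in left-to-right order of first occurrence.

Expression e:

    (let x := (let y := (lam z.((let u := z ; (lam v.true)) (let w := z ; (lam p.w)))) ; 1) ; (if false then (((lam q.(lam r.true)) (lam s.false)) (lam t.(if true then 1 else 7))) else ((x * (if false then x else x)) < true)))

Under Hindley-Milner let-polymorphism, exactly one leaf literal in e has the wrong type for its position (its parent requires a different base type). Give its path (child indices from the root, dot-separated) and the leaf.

Answer: 1.2.1 : true

Derivation:
z : a
let u : a
\v._ : b -> Bool
z : a
let w : a
w : a
\p._ : c -> a
  unify b -> Bool ~ (c -> a) -> d
  unify b ~ c -> a
  unify Bool ~ d
_ _ : Bool
\z._ : a -> Bool
let y : forall. a -> Bool
let x : Int
  unify Bool ~ Bool
\r._ : f -> Bool
\q._ : e -> f -> Bool
\s._ : g -> Bool
  unify e -> f -> Bool ~ (g -> Bool) -> h
  unify e ~ g -> Bool
  unify f -> Bool ~ h
_ _ : f -> Bool
  unify Bool ~ Bool
  unify Int ~ Int
\t._ : i -> Int
  unify f -> Bool ~ (i -> Int) -> j
  unify f ~ i -> Int
  unify Bool ~ j
_ _ : Bool
x : Int
  unify Int ~ Int
  unify Bool ~ Bool
x : Int
x : Int
  unify Int ~ Int
  unify Int ~ Int
  unify Int ~ Int
  unify Bool ~ Int
  FAIL: mismatch Bool ~ Int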